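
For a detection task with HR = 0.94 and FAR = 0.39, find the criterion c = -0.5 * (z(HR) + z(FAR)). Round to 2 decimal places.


c = -0.5 * (z(HR) + z(FAR))
z(0.94) = 1.5548
z(0.39) = -0.2793
c = -0.5 * (1.5548 + -0.2793)
= -0.5 * 1.2755
= -0.64


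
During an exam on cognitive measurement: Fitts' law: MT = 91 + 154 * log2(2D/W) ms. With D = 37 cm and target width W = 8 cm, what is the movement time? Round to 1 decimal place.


MT = 91 + 154 * log2(2*37/8)
2D/W = 9.25
log2(9.25) = 3.2095
MT = 91 + 154 * 3.2095
= 585.3 ms


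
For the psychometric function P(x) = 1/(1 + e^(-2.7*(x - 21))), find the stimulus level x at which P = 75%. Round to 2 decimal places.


At P = 0.75: 0.75 = 1/(1 + e^(-k*(x-x0)))
Solving: e^(-k*(x-x0)) = 1/3
x = x0 + ln(3)/k
ln(3) = 1.0986
x = 21 + 1.0986/2.7
= 21 + 0.4069
= 21.41


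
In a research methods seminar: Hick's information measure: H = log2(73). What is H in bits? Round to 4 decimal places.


H = log2(n)
H = log2(73)
= 6.1898


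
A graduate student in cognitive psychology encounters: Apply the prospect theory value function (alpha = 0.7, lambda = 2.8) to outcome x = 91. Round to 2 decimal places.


Since x = 91 >= 0, use v(x) = x^0.7
91^0.7 = 23.5141
v(91) = 23.51


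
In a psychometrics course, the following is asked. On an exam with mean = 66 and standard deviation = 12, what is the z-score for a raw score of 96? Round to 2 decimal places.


z = (X - mu) / sigma
= (96 - 66) / 12
= 30 / 12
= 2.50


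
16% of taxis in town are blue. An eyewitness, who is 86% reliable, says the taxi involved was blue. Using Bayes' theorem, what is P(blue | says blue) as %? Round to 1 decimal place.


P(blue | says blue) = P(says blue | blue)*P(blue) / [P(says blue | blue)*P(blue) + P(says blue | not blue)*P(not blue)]
Numerator = 0.86 * 0.16 = 0.1376
False identification = 0.14 * 0.84 = 0.1176
P = 0.1376 / (0.1376 + 0.1176)
= 0.1376 / 0.2552
As percentage = 53.9


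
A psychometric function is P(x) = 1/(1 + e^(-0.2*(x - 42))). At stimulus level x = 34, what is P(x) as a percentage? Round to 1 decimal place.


P(x) = 1/(1 + e^(-0.2*(34 - 42)))
Exponent = -0.2 * -8 = 1.6
e^(1.6) = 4.953032
P = 1/(1 + 4.953032) = 0.167982
Percentage = 16.8


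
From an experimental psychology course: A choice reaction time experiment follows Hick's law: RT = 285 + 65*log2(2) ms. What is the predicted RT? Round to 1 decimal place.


RT = 285 + 65 * log2(2)
log2(2) = 1.0
RT = 285 + 65 * 1.0
= 285 + 65.0
= 350.0 ms


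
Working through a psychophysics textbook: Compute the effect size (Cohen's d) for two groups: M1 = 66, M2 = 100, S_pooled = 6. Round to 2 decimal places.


Cohen's d = (M1 - M2) / S_pooled
= (66 - 100) / 6
= -34 / 6
= -5.67


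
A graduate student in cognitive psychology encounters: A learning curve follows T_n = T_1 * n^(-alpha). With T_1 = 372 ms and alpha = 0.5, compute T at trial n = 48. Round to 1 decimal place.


T_n = 372 * 48^(-0.5)
48^(-0.5) = 0.144338
T_n = 372 * 0.144338
= 53.7 ms


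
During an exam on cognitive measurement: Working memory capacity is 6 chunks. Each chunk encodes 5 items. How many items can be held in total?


Total items = chunks * items_per_chunk
= 6 * 5
= 30


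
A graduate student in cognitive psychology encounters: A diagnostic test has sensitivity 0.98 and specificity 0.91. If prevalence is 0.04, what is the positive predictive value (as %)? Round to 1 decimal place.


PPV = (sens * prev) / (sens * prev + (1-spec) * (1-prev))
Numerator = 0.98 * 0.04 = 0.0392
P(positive and no disease) = (1 - spec) * (1 - prev) = (1 - 0.91) * (1 - 0.04) = 0.0864
Denominator = 0.0392 + 0.0864 = 0.1256
PPV = 0.0392 / 0.1256 = 0.312102
As percentage = 31.2


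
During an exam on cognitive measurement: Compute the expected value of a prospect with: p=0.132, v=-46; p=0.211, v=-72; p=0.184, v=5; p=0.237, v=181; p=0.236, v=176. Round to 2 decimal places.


EU = sum(p_i * v_i)
0.132 * -46 = -6.072
0.211 * -72 = -15.192
0.184 * 5 = 0.92
0.237 * 181 = 42.897
0.236 * 176 = 41.536
EU = -6.072 + -15.192 + 0.92 + 42.897 + 41.536
= 64.09


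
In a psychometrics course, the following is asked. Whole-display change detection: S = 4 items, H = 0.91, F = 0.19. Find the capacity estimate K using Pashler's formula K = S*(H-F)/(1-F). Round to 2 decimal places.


K = S * (H - F) / (1 - F)
H - F = 0.72
1 - F = 0.81
K = 4 * 0.72 / 0.81
= 3.56


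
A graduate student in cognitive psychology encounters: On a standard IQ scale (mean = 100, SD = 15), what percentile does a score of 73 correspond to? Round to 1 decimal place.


z = (IQ - mean) / SD
z = (73 - 100) / 15 = -1.8
Percentile = Phi(-1.8) * 100
Phi(-1.8) = 0.03593
= 3.6


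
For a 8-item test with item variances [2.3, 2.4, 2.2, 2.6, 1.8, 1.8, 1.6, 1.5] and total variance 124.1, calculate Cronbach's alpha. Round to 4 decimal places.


alpha = (k/(k-1)) * (1 - sum(s_i^2)/s_total^2)
sum(item variances) = 16.2
k/(k-1) = 8/7 = 1.142857
1 - 16.2/124.1 = 1 - 0.13054 = 0.86946
alpha = 1.142857 * 0.86946
= 0.9937


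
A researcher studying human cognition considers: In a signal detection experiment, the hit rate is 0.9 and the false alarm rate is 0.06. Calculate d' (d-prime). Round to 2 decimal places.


d' = z(HR) - z(FAR)
z(0.9) = 1.2816
z(0.06) = -1.5548
d' = 1.2816 - -1.5548
= 2.84


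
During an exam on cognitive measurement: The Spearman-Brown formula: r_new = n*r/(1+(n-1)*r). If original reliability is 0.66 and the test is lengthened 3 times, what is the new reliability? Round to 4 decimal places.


r_new = n*r / (1 + (n-1)*r)
Numerator = 3 * 0.66 = 1.98
Denominator = 1 + 2 * 0.66 = 2.32
r_new = 1.98 / 2.32
= 0.8534


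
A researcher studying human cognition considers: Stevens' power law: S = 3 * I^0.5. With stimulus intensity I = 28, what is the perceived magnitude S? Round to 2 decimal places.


S = 3 * 28^0.5
28^0.5 = 5.2915
S = 3 * 5.2915
= 15.87


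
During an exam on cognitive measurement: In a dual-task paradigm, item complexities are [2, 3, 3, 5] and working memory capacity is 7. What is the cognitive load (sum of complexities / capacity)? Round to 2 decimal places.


Total complexity = 2 + 3 + 3 + 5 = 13
Load = total / capacity = 13 / 7
= 1.86


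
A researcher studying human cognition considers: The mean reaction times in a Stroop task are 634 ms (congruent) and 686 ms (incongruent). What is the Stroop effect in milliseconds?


Stroop effect = RT(incongruent) - RT(congruent)
= 686 - 634
= 52 ms


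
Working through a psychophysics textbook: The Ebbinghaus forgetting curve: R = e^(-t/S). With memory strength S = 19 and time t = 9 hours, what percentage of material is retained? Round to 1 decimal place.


R = e^(-t/S)
-t/S = -9/19 = -0.473684
R = e^(-0.473684) = 0.622704
Percentage = 0.622704 * 100
= 62.3


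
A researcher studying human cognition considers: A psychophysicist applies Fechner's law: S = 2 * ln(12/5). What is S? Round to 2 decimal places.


S = 2 * ln(12/5)
I/I0 = 2.4
ln(2.4) = 0.8755
S = 2 * 0.8755
= 1.75


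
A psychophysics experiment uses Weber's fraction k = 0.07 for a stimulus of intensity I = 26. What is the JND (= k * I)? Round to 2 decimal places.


JND = k * I
JND = 0.07 * 26
= 1.82


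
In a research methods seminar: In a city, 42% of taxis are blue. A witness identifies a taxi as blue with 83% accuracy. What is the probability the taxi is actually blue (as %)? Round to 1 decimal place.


P(blue | says blue) = P(says blue | blue)*P(blue) / [P(says blue | blue)*P(blue) + P(says blue | not blue)*P(not blue)]
Numerator = 0.83 * 0.42 = 0.3486
False identification = 0.17 * 0.58 = 0.0986
P = 0.3486 / (0.3486 + 0.0986)
= 0.3486 / 0.4472
As percentage = 78.0


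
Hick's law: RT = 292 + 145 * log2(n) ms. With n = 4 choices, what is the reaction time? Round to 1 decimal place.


RT = 292 + 145 * log2(4)
log2(4) = 2.0
RT = 292 + 145 * 2.0
= 292 + 290.0
= 582.0 ms


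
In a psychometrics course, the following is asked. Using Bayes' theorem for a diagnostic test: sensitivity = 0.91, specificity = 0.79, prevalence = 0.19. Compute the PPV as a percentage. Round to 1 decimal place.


PPV = (sens * prev) / (sens * prev + (1-spec) * (1-prev))
Numerator = 0.91 * 0.19 = 0.1729
P(positive and no disease) = (1 - spec) * (1 - prev) = (1 - 0.79) * (1 - 0.19) = 0.1701
Denominator = 0.1729 + 0.1701 = 0.343
PPV = 0.1729 / 0.343 = 0.504082
As percentage = 50.4


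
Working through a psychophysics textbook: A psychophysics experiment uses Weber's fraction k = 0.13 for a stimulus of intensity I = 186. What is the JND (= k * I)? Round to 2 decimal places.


JND = k * I
JND = 0.13 * 186
= 24.18


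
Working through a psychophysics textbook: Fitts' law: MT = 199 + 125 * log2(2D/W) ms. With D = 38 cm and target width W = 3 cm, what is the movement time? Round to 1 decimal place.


MT = 199 + 125 * log2(2*38/3)
2D/W = 25.333333
log2(25.333333) = 4.663
MT = 199 + 125 * 4.663
= 781.9 ms


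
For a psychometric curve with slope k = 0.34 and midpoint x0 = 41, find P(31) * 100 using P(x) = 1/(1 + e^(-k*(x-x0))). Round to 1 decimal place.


P(x) = 1/(1 + e^(-0.34*(31 - 41)))
Exponent = -0.34 * -10 = 3.4
e^(3.4) = 29.9641
P = 1/(1 + 29.9641) = 0.032295
Percentage = 3.2


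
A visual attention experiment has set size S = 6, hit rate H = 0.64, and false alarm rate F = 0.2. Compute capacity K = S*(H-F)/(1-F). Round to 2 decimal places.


K = S * (H - F) / (1 - F)
H - F = 0.44
1 - F = 0.8
K = 6 * 0.44 / 0.8
= 3.30


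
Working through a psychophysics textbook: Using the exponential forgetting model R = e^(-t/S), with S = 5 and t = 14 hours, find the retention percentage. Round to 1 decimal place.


R = e^(-t/S)
-t/S = -14/5 = -2.8
R = e^(-2.8) = 0.06081
Percentage = 0.06081 * 100
= 6.1


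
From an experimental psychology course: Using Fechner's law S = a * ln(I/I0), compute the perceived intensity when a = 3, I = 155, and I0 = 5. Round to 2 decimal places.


S = 3 * ln(155/5)
I/I0 = 31.0
ln(31.0) = 3.434
S = 3 * 3.434
= 10.30


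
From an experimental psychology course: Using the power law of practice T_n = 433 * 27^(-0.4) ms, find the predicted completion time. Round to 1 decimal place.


T_n = 433 * 27^(-0.4)
27^(-0.4) = 0.267581
T_n = 433 * 0.267581
= 115.9 ms


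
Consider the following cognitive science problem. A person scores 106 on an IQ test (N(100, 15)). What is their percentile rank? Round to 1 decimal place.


z = (IQ - mean) / SD
z = (106 - 100) / 15 = 0.4
Percentile = Phi(0.4) * 100
Phi(0.4) = 0.655422
= 65.5


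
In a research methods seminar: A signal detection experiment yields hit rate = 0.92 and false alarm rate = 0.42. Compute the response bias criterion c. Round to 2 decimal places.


c = -0.5 * (z(HR) + z(FAR))
z(0.92) = 1.4051
z(0.42) = -0.2019
c = -0.5 * (1.4051 + -0.2019)
= -0.5 * 1.2032
= -0.60


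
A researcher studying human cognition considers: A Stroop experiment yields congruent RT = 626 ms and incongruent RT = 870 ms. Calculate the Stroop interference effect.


Stroop effect = RT(incongruent) - RT(congruent)
= 870 - 626
= 244 ms


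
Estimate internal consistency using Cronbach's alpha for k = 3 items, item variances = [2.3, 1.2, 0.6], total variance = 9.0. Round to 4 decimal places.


alpha = (k/(k-1)) * (1 - sum(s_i^2)/s_total^2)
sum(item variances) = 4.1
k/(k-1) = 3/2 = 1.5
1 - 4.1/9.0 = 1 - 0.455556 = 0.544444
alpha = 1.5 * 0.544444
= 0.8167


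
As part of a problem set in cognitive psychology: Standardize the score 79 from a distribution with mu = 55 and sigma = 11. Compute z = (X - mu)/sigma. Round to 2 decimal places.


z = (X - mu) / sigma
= (79 - 55) / 11
= 24 / 11
= 2.18


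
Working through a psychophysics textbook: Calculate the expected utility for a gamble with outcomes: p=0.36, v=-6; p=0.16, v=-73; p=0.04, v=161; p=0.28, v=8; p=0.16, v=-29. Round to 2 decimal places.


EU = sum(p_i * v_i)
0.36 * -6 = -2.16
0.16 * -73 = -11.68
0.04 * 161 = 6.44
0.28 * 8 = 2.24
0.16 * -29 = -4.64
EU = -2.16 + -11.68 + 6.44 + 2.24 + -4.64
= -9.80


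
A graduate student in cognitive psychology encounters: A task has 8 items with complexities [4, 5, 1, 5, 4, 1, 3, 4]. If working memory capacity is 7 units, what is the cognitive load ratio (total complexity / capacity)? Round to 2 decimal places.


Total complexity = 4 + 5 + 1 + 5 + 4 + 1 + 3 + 4 = 27
Load = total / capacity = 27 / 7
= 3.86


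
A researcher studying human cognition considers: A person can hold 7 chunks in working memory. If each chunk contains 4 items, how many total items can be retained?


Total items = chunks * items_per_chunk
= 7 * 4
= 28


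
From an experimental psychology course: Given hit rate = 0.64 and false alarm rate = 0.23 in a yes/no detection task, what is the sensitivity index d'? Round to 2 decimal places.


d' = z(HR) - z(FAR)
z(0.64) = 0.3585
z(0.23) = -0.7388
d' = 0.3585 - -0.7388
= 1.10


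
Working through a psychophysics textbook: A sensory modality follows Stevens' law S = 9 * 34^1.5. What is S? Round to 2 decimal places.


S = 9 * 34^1.5
34^1.5 = 198.2524
S = 9 * 198.2524
= 1784.27


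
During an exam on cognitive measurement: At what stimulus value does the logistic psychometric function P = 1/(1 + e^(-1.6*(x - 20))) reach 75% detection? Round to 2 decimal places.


At P = 0.75: 0.75 = 1/(1 + e^(-k*(x-x0)))
Solving: e^(-k*(x-x0)) = 1/3
x = x0 + ln(3)/k
ln(3) = 1.0986
x = 20 + 1.0986/1.6
= 20 + 0.6866
= 20.69


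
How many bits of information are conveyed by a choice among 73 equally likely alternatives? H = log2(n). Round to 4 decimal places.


H = log2(n)
H = log2(73)
= 6.1898


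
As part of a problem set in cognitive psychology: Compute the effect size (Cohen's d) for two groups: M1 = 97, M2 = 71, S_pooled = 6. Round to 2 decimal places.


Cohen's d = (M1 - M2) / S_pooled
= (97 - 71) / 6
= 26 / 6
= 4.33


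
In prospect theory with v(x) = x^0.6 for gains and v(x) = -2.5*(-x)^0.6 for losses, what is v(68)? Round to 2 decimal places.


Since x = 68 >= 0, use v(x) = x^0.6
68^0.6 = 12.5749
v(68) = 12.57


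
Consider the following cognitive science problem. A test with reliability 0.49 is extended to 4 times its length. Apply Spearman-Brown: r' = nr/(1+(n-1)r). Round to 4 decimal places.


r_new = n*r / (1 + (n-1)*r)
Numerator = 4 * 0.49 = 1.96
Denominator = 1 + 3 * 0.49 = 2.47
r_new = 1.96 / 2.47
= 0.7935


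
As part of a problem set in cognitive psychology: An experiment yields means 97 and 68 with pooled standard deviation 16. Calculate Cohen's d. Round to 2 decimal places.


Cohen's d = (M1 - M2) / S_pooled
= (97 - 68) / 16
= 29 / 16
= 1.81


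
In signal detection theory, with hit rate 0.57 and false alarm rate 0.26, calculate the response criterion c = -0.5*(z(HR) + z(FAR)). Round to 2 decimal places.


c = -0.5 * (z(HR) + z(FAR))
z(0.57) = 0.1764
z(0.26) = -0.6433
c = -0.5 * (0.1764 + -0.6433)
= -0.5 * -0.4669
= 0.23


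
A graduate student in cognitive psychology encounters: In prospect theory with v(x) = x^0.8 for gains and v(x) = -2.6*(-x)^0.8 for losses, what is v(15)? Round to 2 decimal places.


Since x = 15 >= 0, use v(x) = x^0.8
15^0.8 = 8.7272
v(15) = 8.73


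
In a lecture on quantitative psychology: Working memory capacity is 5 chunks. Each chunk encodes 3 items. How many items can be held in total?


Total items = chunks * items_per_chunk
= 5 * 3
= 15


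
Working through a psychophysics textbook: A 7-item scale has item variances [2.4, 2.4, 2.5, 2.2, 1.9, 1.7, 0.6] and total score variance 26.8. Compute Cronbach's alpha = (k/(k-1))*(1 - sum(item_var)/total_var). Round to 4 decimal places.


alpha = (k/(k-1)) * (1 - sum(s_i^2)/s_total^2)
sum(item variances) = 13.7
k/(k-1) = 7/6 = 1.166667
1 - 13.7/26.8 = 1 - 0.511194 = 0.488806
alpha = 1.166667 * 0.488806
= 0.5703


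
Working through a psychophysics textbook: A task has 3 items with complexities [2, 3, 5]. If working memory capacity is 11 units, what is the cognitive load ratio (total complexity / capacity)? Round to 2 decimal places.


Total complexity = 2 + 3 + 5 = 10
Load = total / capacity = 10 / 11
= 0.91


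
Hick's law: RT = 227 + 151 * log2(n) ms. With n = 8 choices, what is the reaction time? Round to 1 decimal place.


RT = 227 + 151 * log2(8)
log2(8) = 3.0
RT = 227 + 151 * 3.0
= 227 + 453.0
= 680.0 ms


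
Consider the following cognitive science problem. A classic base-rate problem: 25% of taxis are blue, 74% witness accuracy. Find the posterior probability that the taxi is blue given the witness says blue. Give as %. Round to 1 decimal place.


P(blue | says blue) = P(says blue | blue)*P(blue) / [P(says blue | blue)*P(blue) + P(says blue | not blue)*P(not blue)]
Numerator = 0.74 * 0.25 = 0.185
False identification = 0.26 * 0.75 = 0.195
P = 0.185 / (0.185 + 0.195)
= 0.185 / 0.38
As percentage = 48.7


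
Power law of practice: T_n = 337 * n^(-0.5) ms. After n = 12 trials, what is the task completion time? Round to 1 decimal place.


T_n = 337 * 12^(-0.5)
12^(-0.5) = 0.288675
T_n = 337 * 0.288675
= 97.3 ms


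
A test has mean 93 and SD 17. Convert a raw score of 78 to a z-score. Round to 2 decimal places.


z = (X - mu) / sigma
= (78 - 93) / 17
= -15 / 17
= -0.88


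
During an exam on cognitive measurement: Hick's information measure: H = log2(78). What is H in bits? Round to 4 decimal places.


H = log2(n)
H = log2(78)
= 6.2854


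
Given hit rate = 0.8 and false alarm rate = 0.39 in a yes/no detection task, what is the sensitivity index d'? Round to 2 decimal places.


d' = z(HR) - z(FAR)
z(0.8) = 0.8416
z(0.39) = -0.2793
d' = 0.8416 - -0.2793
= 1.12


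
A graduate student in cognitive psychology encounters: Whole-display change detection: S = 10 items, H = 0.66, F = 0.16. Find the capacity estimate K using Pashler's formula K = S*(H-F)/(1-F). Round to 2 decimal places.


K = S * (H - F) / (1 - F)
H - F = 0.5
1 - F = 0.84
K = 10 * 0.5 / 0.84
= 5.95


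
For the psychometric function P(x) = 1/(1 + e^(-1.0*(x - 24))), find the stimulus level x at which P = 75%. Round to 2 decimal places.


At P = 0.75: 0.75 = 1/(1 + e^(-k*(x-x0)))
Solving: e^(-k*(x-x0)) = 1/3
x = x0 + ln(3)/k
ln(3) = 1.0986
x = 24 + 1.0986/1.0
= 24 + 1.0986
= 25.10


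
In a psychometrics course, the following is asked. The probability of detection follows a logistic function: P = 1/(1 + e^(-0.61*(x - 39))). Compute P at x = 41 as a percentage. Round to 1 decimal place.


P(x) = 1/(1 + e^(-0.61*(41 - 39)))
Exponent = -0.61 * 2 = -1.22
e^(-1.22) = 0.29523
P = 1/(1 + 0.29523) = 0.772064
Percentage = 77.2


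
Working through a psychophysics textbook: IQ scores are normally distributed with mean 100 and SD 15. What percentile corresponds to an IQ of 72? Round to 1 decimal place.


z = (IQ - mean) / SD
z = (72 - 100) / 15 = -1.8667
Percentile = Phi(-1.8667) * 100
Phi(-1.8667) = 0.030972
= 3.1


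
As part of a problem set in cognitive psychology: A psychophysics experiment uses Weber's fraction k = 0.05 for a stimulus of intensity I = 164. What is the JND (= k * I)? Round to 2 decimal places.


JND = k * I
JND = 0.05 * 164
= 8.20


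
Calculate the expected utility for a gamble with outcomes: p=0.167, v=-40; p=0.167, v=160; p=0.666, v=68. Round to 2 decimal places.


EU = sum(p_i * v_i)
0.167 * -40 = -6.68
0.167 * 160 = 26.72
0.666 * 68 = 45.288
EU = -6.68 + 26.72 + 45.288
= 65.33


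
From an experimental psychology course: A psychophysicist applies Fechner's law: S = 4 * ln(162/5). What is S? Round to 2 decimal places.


S = 4 * ln(162/5)
I/I0 = 32.4
ln(32.4) = 3.4782
S = 4 * 3.4782
= 13.91


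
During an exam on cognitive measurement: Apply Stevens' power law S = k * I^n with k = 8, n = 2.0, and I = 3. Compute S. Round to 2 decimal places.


S = 8 * 3^2.0
3^2.0 = 9.0
S = 8 * 9.0
= 72.00


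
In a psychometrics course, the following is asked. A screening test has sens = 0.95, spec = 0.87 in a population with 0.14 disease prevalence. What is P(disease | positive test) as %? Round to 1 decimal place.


PPV = (sens * prev) / (sens * prev + (1-spec) * (1-prev))
Numerator = 0.95 * 0.14 = 0.133
P(positive and no disease) = (1 - spec) * (1 - prev) = (1 - 0.87) * (1 - 0.14) = 0.1118
Denominator = 0.133 + 0.1118 = 0.2448
PPV = 0.133 / 0.2448 = 0.543301
As percentage = 54.3


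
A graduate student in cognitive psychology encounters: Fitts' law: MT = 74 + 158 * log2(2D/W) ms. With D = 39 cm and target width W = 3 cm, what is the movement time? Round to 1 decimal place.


MT = 74 + 158 * log2(2*39/3)
2D/W = 26.0
log2(26.0) = 4.7004
MT = 74 + 158 * 4.7004
= 816.7 ms


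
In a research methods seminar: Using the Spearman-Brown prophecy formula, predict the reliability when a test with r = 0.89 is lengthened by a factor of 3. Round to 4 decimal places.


r_new = n*r / (1 + (n-1)*r)
Numerator = 3 * 0.89 = 2.67
Denominator = 1 + 2 * 0.89 = 2.78
r_new = 2.67 / 2.78
= 0.9604


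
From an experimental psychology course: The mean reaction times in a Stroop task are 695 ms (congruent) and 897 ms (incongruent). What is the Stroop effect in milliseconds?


Stroop effect = RT(incongruent) - RT(congruent)
= 897 - 695
= 202 ms


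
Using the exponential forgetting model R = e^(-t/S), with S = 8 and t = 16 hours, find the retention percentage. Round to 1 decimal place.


R = e^(-t/S)
-t/S = -16/8 = -2.0
R = e^(-2.0) = 0.135335
Percentage = 0.135335 * 100
= 13.5


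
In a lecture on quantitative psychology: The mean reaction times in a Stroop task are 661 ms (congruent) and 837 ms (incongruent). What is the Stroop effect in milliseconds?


Stroop effect = RT(incongruent) - RT(congruent)
= 837 - 661
= 176 ms


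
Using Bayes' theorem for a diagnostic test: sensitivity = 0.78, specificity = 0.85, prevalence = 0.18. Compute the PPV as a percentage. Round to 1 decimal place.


PPV = (sens * prev) / (sens * prev + (1-spec) * (1-prev))
Numerator = 0.78 * 0.18 = 0.1404
P(positive and no disease) = (1 - spec) * (1 - prev) = (1 - 0.85) * (1 - 0.18) = 0.123
Denominator = 0.1404 + 0.123 = 0.2634
PPV = 0.1404 / 0.2634 = 0.53303
As percentage = 53.3


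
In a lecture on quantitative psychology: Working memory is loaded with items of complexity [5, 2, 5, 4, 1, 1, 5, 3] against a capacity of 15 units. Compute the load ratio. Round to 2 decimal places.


Total complexity = 5 + 2 + 5 + 4 + 1 + 1 + 5 + 3 = 26
Load = total / capacity = 26 / 15
= 1.73


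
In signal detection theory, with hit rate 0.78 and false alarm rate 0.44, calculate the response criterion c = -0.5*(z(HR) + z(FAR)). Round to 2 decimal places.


c = -0.5 * (z(HR) + z(FAR))
z(0.78) = 0.7722
z(0.44) = -0.151
c = -0.5 * (0.7722 + -0.151)
= -0.5 * 0.6212
= -0.31


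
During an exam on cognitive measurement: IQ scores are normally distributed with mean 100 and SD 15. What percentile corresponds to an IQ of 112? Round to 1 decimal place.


z = (IQ - mean) / SD
z = (112 - 100) / 15 = 0.8
Percentile = Phi(0.8) * 100
Phi(0.8) = 0.788145
= 78.8


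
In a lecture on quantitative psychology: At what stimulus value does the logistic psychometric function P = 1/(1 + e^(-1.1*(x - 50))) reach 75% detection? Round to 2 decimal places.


At P = 0.75: 0.75 = 1/(1 + e^(-k*(x-x0)))
Solving: e^(-k*(x-x0)) = 1/3
x = x0 + ln(3)/k
ln(3) = 1.0986
x = 50 + 1.0986/1.1
= 50 + 0.9987
= 51.00


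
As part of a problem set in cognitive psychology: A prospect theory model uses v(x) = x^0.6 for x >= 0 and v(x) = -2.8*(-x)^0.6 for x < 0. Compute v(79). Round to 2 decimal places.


Since x = 79 >= 0, use v(x) = x^0.6
79^0.6 = 13.7587
v(79) = 13.76


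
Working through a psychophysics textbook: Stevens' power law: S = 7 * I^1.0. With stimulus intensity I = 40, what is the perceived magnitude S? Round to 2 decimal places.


S = 7 * 40^1.0
40^1.0 = 40.0
S = 7 * 40.0
= 280.00


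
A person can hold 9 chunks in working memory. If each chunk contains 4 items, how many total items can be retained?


Total items = chunks * items_per_chunk
= 9 * 4
= 36


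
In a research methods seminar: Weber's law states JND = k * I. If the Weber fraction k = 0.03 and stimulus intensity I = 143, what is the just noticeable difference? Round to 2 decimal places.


JND = k * I
JND = 0.03 * 143
= 4.29


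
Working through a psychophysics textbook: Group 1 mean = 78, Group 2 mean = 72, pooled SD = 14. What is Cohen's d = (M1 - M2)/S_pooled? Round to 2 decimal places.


Cohen's d = (M1 - M2) / S_pooled
= (78 - 72) / 14
= 6 / 14
= 0.43


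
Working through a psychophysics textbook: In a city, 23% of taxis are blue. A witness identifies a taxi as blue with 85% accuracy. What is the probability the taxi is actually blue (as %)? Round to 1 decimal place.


P(blue | says blue) = P(says blue | blue)*P(blue) / [P(says blue | blue)*P(blue) + P(says blue | not blue)*P(not blue)]
Numerator = 0.85 * 0.23 = 0.1955
False identification = 0.15 * 0.77 = 0.1155
P = 0.1955 / (0.1955 + 0.1155)
= 0.1955 / 0.311
As percentage = 62.9


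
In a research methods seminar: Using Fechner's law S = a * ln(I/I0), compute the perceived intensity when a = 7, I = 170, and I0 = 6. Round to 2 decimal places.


S = 7 * ln(170/6)
I/I0 = 28.333333
ln(28.333333) = 3.344
S = 7 * 3.344
= 23.41


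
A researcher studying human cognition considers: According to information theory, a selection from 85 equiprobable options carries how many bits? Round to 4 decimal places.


H = log2(n)
H = log2(85)
= 6.4094


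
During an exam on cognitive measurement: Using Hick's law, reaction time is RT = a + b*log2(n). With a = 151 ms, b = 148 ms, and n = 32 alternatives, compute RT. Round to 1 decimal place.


RT = 151 + 148 * log2(32)
log2(32) = 5.0
RT = 151 + 148 * 5.0
= 151 + 740.0
= 891.0 ms


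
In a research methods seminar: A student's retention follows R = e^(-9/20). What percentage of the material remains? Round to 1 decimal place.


R = e^(-t/S)
-t/S = -9/20 = -0.45
R = e^(-0.45) = 0.637628
Percentage = 0.637628 * 100
= 63.8


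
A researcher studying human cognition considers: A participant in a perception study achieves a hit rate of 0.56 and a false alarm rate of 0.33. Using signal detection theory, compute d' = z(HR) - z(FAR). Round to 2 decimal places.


d' = z(HR) - z(FAR)
z(0.56) = 0.151
z(0.33) = -0.4399
d' = 0.151 - -0.4399
= 0.59


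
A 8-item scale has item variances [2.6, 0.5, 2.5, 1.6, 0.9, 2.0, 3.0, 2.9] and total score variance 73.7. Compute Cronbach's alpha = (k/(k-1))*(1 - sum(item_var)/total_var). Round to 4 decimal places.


alpha = (k/(k-1)) * (1 - sum(s_i^2)/s_total^2)
sum(item variances) = 16.0
k/(k-1) = 8/7 = 1.142857
1 - 16.0/73.7 = 1 - 0.217096 = 0.782904
alpha = 1.142857 * 0.782904
= 0.8947


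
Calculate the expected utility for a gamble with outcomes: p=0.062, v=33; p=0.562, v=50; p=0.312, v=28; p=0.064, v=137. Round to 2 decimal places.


EU = sum(p_i * v_i)
0.062 * 33 = 2.046
0.562 * 50 = 28.1
0.312 * 28 = 8.736
0.064 * 137 = 8.768
EU = 2.046 + 28.1 + 8.736 + 8.768
= 47.65


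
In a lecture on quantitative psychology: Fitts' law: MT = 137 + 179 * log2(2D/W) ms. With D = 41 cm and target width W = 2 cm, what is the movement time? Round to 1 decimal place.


MT = 137 + 179 * log2(2*41/2)
2D/W = 41.0
log2(41.0) = 5.3576
MT = 137 + 179 * 5.3576
= 1096.0 ms


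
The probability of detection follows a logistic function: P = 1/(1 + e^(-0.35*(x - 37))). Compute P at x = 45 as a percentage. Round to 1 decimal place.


P(x) = 1/(1 + e^(-0.35*(45 - 37)))
Exponent = -0.35 * 8 = -2.8
e^(-2.8) = 0.06081
P = 1/(1 + 0.06081) = 0.942676
Percentage = 94.3


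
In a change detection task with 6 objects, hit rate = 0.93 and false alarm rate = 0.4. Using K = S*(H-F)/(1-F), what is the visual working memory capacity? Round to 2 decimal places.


K = S * (H - F) / (1 - F)
H - F = 0.53
1 - F = 0.6
K = 6 * 0.53 / 0.6
= 5.30


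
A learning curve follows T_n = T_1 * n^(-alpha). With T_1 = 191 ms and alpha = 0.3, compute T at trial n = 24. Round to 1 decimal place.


T_n = 191 * 24^(-0.3)
24^(-0.3) = 0.385422
T_n = 191 * 0.385422
= 73.6 ms


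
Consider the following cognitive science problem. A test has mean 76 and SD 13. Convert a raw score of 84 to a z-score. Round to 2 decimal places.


z = (X - mu) / sigma
= (84 - 76) / 13
= 8 / 13
= 0.62


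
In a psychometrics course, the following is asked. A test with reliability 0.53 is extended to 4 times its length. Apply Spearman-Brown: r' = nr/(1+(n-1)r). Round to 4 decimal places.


r_new = n*r / (1 + (n-1)*r)
Numerator = 4 * 0.53 = 2.12
Denominator = 1 + 3 * 0.53 = 2.59
r_new = 2.12 / 2.59
= 0.8185


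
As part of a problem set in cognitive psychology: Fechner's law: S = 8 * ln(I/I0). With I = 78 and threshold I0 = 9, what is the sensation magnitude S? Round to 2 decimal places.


S = 8 * ln(78/9)
I/I0 = 8.666667
ln(8.666667) = 2.1595
S = 8 * 2.1595
= 17.28


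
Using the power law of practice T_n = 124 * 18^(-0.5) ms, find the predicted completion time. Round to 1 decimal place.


T_n = 124 * 18^(-0.5)
18^(-0.5) = 0.235702
T_n = 124 * 0.235702
= 29.2 ms


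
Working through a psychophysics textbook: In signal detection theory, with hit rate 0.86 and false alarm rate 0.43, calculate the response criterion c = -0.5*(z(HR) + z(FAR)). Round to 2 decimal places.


c = -0.5 * (z(HR) + z(FAR))
z(0.86) = 1.0803
z(0.43) = -0.1764
c = -0.5 * (1.0803 + -0.1764)
= -0.5 * 0.9039
= -0.45


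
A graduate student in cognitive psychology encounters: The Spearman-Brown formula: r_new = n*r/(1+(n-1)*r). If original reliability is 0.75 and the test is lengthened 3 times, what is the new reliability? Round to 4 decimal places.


r_new = n*r / (1 + (n-1)*r)
Numerator = 3 * 0.75 = 2.25
Denominator = 1 + 2 * 0.75 = 2.5
r_new = 2.25 / 2.5
= 0.9000


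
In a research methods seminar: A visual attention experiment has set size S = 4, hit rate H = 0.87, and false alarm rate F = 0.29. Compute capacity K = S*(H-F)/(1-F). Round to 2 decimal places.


K = S * (H - F) / (1 - F)
H - F = 0.58
1 - F = 0.71
K = 4 * 0.58 / 0.71
= 3.27


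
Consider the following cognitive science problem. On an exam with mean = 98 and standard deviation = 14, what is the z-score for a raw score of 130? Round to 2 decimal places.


z = (X - mu) / sigma
= (130 - 98) / 14
= 32 / 14
= 2.29


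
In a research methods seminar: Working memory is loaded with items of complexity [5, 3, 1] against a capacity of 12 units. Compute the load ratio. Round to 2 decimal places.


Total complexity = 5 + 3 + 1 = 9
Load = total / capacity = 9 / 12
= 0.75


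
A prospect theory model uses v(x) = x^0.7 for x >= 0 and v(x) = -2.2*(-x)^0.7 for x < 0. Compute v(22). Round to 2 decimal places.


Since x = 22 >= 0, use v(x) = x^0.7
22^0.7 = 8.7035
v(22) = 8.70


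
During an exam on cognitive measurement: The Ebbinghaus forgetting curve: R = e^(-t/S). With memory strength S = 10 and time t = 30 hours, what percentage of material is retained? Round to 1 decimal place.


R = e^(-t/S)
-t/S = -30/10 = -3.0
R = e^(-3.0) = 0.049787
Percentage = 0.049787 * 100
= 5.0


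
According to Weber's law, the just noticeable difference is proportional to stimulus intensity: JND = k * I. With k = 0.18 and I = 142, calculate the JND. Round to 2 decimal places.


JND = k * I
JND = 0.18 * 142
= 25.56


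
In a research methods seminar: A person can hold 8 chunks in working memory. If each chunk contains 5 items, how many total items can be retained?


Total items = chunks * items_per_chunk
= 8 * 5
= 40


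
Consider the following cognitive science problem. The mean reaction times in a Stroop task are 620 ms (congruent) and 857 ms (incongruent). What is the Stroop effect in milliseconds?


Stroop effect = RT(incongruent) - RT(congruent)
= 857 - 620
= 237 ms


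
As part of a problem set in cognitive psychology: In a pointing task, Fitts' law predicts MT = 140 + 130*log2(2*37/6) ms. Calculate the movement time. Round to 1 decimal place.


MT = 140 + 130 * log2(2*37/6)
2D/W = 12.333333
log2(12.333333) = 3.6245
MT = 140 + 130 * 3.6245
= 611.2 ms


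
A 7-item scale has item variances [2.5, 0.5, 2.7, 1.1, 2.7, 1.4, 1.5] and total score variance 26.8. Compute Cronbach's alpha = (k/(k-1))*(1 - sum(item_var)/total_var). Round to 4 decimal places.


alpha = (k/(k-1)) * (1 - sum(s_i^2)/s_total^2)
sum(item variances) = 12.4
k/(k-1) = 7/6 = 1.166667
1 - 12.4/26.8 = 1 - 0.462687 = 0.537313
alpha = 1.166667 * 0.537313
= 0.6269


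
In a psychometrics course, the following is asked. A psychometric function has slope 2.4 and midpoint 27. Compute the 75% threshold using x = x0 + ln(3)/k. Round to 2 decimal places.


At P = 0.75: 0.75 = 1/(1 + e^(-k*(x-x0)))
Solving: e^(-k*(x-x0)) = 1/3
x = x0 + ln(3)/k
ln(3) = 1.0986
x = 27 + 1.0986/2.4
= 27 + 0.4578
= 27.46


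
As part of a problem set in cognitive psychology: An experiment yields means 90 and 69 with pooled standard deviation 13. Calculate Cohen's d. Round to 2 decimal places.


Cohen's d = (M1 - M2) / S_pooled
= (90 - 69) / 13
= 21 / 13
= 1.62


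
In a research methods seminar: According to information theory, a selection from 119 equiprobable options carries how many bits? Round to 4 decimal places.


H = log2(n)
H = log2(119)
= 6.8948


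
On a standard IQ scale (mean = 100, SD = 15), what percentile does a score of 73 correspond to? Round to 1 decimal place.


z = (IQ - mean) / SD
z = (73 - 100) / 15 = -1.8
Percentile = Phi(-1.8) * 100
Phi(-1.8) = 0.03593
= 3.6


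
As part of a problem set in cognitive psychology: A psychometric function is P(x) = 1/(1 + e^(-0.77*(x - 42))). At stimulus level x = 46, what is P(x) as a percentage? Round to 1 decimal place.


P(x) = 1/(1 + e^(-0.77*(46 - 42)))
Exponent = -0.77 * 4 = -3.08
e^(-3.08) = 0.045959
P = 1/(1 + 0.045959) = 0.95606
Percentage = 95.6


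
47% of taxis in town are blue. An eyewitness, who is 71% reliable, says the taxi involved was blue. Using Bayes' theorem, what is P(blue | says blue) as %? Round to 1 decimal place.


P(blue | says blue) = P(says blue | blue)*P(blue) / [P(says blue | blue)*P(blue) + P(says blue | not blue)*P(not blue)]
Numerator = 0.71 * 0.47 = 0.3337
False identification = 0.29 * 0.53 = 0.1537
P = 0.3337 / (0.3337 + 0.1537)
= 0.3337 / 0.4874
As percentage = 68.5


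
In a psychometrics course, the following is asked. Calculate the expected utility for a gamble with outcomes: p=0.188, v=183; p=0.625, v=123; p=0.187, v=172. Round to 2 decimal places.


EU = sum(p_i * v_i)
0.188 * 183 = 34.404
0.625 * 123 = 76.875
0.187 * 172 = 32.164
EU = 34.404 + 76.875 + 32.164
= 143.44


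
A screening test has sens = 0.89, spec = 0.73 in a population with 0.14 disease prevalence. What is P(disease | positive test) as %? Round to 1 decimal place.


PPV = (sens * prev) / (sens * prev + (1-spec) * (1-prev))
Numerator = 0.89 * 0.14 = 0.1246
P(positive and no disease) = (1 - spec) * (1 - prev) = (1 - 0.73) * (1 - 0.14) = 0.2322
Denominator = 0.1246 + 0.2322 = 0.3568
PPV = 0.1246 / 0.3568 = 0.349215
As percentage = 34.9


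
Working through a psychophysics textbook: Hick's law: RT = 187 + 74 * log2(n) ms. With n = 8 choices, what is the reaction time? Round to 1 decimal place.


RT = 187 + 74 * log2(8)
log2(8) = 3.0
RT = 187 + 74 * 3.0
= 187 + 222.0
= 409.0 ms


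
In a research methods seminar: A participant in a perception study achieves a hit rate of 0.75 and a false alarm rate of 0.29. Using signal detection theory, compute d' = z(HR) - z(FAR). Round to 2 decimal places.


d' = z(HR) - z(FAR)
z(0.75) = 0.6745
z(0.29) = -0.5534
d' = 0.6745 - -0.5534
= 1.23


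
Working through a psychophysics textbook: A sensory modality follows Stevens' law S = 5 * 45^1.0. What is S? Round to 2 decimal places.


S = 5 * 45^1.0
45^1.0 = 45.0
S = 5 * 45.0
= 225.00


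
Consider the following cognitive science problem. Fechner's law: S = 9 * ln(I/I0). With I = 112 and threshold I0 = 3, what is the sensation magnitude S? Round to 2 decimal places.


S = 9 * ln(112/3)
I/I0 = 37.333333
ln(37.333333) = 3.6199
S = 9 * 3.6199
= 32.58


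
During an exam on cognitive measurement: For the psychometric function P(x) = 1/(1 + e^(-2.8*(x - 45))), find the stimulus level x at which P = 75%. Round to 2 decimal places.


At P = 0.75: 0.75 = 1/(1 + e^(-k*(x-x0)))
Solving: e^(-k*(x-x0)) = 1/3
x = x0 + ln(3)/k
ln(3) = 1.0986
x = 45 + 1.0986/2.8
= 45 + 0.3924
= 45.39


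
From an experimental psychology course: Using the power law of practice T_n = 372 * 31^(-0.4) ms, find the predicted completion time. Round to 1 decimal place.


T_n = 372 * 31^(-0.4)
31^(-0.4) = 0.253195
T_n = 372 * 0.253195
= 94.2 ms


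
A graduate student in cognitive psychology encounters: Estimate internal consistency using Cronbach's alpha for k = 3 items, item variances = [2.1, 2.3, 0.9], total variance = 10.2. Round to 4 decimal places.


alpha = (k/(k-1)) * (1 - sum(s_i^2)/s_total^2)
sum(item variances) = 5.3
k/(k-1) = 3/2 = 1.5
1 - 5.3/10.2 = 1 - 0.519608 = 0.480392
alpha = 1.5 * 0.480392
= 0.7206


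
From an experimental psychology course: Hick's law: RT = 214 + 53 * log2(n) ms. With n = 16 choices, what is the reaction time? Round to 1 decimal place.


RT = 214 + 53 * log2(16)
log2(16) = 4.0
RT = 214 + 53 * 4.0
= 214 + 212.0
= 426.0 ms


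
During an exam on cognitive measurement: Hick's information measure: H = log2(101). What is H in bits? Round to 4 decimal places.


H = log2(n)
H = log2(101)
= 6.6582


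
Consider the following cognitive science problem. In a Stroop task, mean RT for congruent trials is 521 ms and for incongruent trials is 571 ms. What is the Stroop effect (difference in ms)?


Stroop effect = RT(incongruent) - RT(congruent)
= 571 - 521
= 50 ms


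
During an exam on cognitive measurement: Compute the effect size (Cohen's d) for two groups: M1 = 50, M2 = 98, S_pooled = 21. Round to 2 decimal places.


Cohen's d = (M1 - M2) / S_pooled
= (50 - 98) / 21
= -48 / 21
= -2.29


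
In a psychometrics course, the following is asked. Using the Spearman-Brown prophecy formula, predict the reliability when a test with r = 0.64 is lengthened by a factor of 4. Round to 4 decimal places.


r_new = n*r / (1 + (n-1)*r)
Numerator = 4 * 0.64 = 2.56
Denominator = 1 + 3 * 0.64 = 2.92
r_new = 2.56 / 2.92
= 0.8767


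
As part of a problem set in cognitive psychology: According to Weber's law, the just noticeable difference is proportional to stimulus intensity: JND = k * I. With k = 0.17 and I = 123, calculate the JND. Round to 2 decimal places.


JND = k * I
JND = 0.17 * 123
= 20.91


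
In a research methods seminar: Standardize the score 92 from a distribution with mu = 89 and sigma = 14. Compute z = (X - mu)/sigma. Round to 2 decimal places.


z = (X - mu) / sigma
= (92 - 89) / 14
= 3 / 14
= 0.21


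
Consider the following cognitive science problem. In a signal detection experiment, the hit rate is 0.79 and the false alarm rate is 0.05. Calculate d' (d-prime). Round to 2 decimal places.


d' = z(HR) - z(FAR)
z(0.79) = 0.8064
z(0.05) = -1.6449
d' = 0.8064 - -1.6449
= 2.45


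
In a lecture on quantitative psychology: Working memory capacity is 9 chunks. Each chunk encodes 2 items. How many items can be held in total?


Total items = chunks * items_per_chunk
= 9 * 2
= 18


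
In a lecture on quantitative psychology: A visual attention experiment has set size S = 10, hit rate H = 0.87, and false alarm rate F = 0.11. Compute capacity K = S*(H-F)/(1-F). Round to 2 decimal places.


K = S * (H - F) / (1 - F)
H - F = 0.76
1 - F = 0.89
K = 10 * 0.76 / 0.89
= 8.54


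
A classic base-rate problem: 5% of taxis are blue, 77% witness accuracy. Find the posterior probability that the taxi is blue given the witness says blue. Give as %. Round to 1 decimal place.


P(blue | says blue) = P(says blue | blue)*P(blue) / [P(says blue | blue)*P(blue) + P(says blue | not blue)*P(not blue)]
Numerator = 0.77 * 0.05 = 0.0385
False identification = 0.23 * 0.95 = 0.2185
P = 0.0385 / (0.0385 + 0.2185)
= 0.0385 / 0.257
As percentage = 15.0
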